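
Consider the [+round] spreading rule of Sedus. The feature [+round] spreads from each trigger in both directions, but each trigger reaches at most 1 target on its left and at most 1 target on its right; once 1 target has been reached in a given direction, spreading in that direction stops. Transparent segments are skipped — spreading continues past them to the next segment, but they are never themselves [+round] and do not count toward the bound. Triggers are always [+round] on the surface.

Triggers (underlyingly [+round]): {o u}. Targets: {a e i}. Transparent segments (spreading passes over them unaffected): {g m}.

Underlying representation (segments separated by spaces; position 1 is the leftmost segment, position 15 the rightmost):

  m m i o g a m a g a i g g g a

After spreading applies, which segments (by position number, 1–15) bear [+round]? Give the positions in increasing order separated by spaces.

From /o/ at 4 rightward: 5 /g/ transparent; 6 /a/ → [+round]; bound reached.
From /o/ at 4 leftward: 3 /i/ → [+round]; bound reached.
Targets with no active source: positions 8 10 11 15 stay [-round].

3 4 6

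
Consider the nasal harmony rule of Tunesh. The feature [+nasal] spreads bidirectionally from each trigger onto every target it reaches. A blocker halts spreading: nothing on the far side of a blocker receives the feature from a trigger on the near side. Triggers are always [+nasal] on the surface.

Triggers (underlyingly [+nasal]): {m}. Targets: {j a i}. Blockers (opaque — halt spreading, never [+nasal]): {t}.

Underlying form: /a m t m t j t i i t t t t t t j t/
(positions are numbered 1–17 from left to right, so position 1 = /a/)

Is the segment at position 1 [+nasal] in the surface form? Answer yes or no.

yes

From /m/ at 2 rightward: 3 /t/ blocks.
From /m/ at 2 leftward: 1 /a/ → [+nasal]; word edge.
From /m/ at 4 rightward: 5 /t/ blocks.
From /m/ at 4 leftward: 3 /t/ blocks.
Targets with no active source: positions 6 8 9 16 stay [-nasal].
[+nasal] positions on the surface: 1 2 4.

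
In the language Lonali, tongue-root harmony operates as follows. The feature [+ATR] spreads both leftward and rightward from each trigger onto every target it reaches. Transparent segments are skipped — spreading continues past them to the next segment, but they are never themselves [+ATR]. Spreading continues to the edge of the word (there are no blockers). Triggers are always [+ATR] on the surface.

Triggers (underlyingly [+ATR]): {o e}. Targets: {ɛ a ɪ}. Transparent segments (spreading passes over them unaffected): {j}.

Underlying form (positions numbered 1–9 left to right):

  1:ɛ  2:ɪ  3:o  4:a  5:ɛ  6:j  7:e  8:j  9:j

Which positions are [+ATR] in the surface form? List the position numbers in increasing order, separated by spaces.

From /o/ at 3 rightward: 4 /a/ → [+ATR]; 5 /ɛ/ → [+ATR]; 6 /j/ transparent; 7 /e/ is itself a trigger — this domain ends here.
From /o/ at 3 leftward: 2 /ɪ/ → [+ATR]; 1 /ɛ/ → [+ATR]; word edge.
From /e/ at 7 rightward: 8 /j/ transparent; 9 /j/ transparent; word edge.
From /e/ at 7 leftward: 6 /j/ transparent; 5 /ɛ/ → [+ATR]; 4 /a/ → [+ATR]; 3 /o/ is itself a trigger — this domain ends here.

1 2 3 4 5 7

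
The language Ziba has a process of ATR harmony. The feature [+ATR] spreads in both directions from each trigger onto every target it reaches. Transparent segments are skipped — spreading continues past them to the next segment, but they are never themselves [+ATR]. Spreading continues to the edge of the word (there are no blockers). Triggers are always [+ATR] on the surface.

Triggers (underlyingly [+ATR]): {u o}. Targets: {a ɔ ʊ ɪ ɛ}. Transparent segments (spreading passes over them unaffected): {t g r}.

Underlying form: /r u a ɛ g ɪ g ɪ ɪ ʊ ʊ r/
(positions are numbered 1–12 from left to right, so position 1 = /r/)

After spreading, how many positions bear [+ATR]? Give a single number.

From /u/ at 2 rightward: 3 /a/ → [+ATR]; 4 /ɛ/ → [+ATR]; 5 /g/ transparent; 6 /ɪ/ → [+ATR]; 7 /g/ transparent; 8 /ɪ/ → [+ATR]; 9 /ɪ/ → [+ATR]; 10 /ʊ/ → [+ATR]; 11 /ʊ/ → [+ATR]; 12 /r/ transparent; word edge.
From /u/ at 2 leftward: 1 /r/ transparent; word edge.
[+ATR] positions on the surface: 2 3 4 6 8 9 10 11.

8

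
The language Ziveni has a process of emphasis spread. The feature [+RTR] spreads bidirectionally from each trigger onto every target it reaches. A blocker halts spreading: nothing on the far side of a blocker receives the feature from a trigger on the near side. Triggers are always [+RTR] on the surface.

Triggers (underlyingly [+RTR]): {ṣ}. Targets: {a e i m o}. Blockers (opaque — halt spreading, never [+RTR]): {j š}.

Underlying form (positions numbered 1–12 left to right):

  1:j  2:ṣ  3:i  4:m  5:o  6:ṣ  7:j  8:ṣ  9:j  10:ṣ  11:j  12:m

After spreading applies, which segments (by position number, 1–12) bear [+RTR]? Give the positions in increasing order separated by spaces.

2 3 4 5 6 8 10

From /ṣ/ at 2 rightward: 3 /i/ → [+RTR]; 4 /m/ → [+RTR]; 5 /o/ → [+RTR]; 6 /ṣ/ is itself a trigger — this domain ends here.
From /ṣ/ at 2 leftward: 1 /j/ blocks.
From /ṣ/ at 6 rightward: 7 /j/ blocks.
From /ṣ/ at 6 leftward: 5 /o/ → [+RTR]; 4 /m/ → [+RTR]; 3 /i/ → [+RTR]; 2 /ṣ/ is itself a trigger — this domain ends here.
From /ṣ/ at 8 rightward: 9 /j/ blocks.
From /ṣ/ at 8 leftward: 7 /j/ blocks.
From /ṣ/ at 10 rightward: 11 /j/ blocks.
From /ṣ/ at 10 leftward: 9 /j/ blocks.
Target with no active source: position 12 stays [-emphatic].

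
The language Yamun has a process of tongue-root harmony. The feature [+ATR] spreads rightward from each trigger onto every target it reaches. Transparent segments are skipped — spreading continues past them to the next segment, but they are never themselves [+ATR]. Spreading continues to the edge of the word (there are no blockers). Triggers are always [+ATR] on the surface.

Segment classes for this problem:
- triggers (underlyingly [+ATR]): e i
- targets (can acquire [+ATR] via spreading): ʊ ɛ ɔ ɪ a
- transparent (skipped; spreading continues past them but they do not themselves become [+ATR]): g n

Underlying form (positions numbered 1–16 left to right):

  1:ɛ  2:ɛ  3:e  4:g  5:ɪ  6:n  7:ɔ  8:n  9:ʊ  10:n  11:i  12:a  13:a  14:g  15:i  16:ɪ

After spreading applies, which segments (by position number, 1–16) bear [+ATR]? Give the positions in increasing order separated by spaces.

From /e/ at 3 rightward: 4 /g/ transparent; 5 /ɪ/ → [+ATR]; 6 /n/ transparent; 7 /ɔ/ → [+ATR]; 8 /n/ transparent; 9 /ʊ/ → [+ATR]; 10 /n/ transparent; 11 /i/ is itself a trigger — this domain ends here.
From /i/ at 11 rightward: 12 /a/ → [+ATR]; 13 /a/ → [+ATR]; 14 /g/ transparent; 15 /i/ is itself a trigger — this domain ends here.
From /i/ at 15 rightward: 16 /ɪ/ → [+ATR]; word edge.
Targets with no active source: positions 1 2 stay [-ATR].

3 5 7 9 11 12 13 15 16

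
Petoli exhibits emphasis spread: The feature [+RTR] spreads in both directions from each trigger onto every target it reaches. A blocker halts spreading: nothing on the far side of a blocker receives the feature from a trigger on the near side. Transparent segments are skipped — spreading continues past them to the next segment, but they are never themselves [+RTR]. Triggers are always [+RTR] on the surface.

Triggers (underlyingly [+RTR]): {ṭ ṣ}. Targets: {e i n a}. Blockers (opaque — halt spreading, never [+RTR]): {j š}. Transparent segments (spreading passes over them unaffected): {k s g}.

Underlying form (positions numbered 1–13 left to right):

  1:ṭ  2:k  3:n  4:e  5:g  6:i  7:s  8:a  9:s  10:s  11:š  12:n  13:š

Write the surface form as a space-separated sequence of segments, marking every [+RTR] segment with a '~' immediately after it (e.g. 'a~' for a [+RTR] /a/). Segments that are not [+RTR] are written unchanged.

ṭ~ k n~ e~ g i~ s a~ s s š n š

From /ṭ/ at 1 rightward: 2 /k/ transparent; 3 /n/ → [+RTR]; 4 /e/ → [+RTR]; 5 /g/ transparent; 6 /i/ → [+RTR]; 7 /s/ transparent; 8 /a/ → [+RTR]; 9 /s/ transparent; 10 /s/ transparent; 11 /š/ blocks.
From /ṭ/ at 1 leftward: word edge.
Target with no active source: position 12 stays [-emphatic].
[+RTR] positions on the surface: 1 3 4 6 8.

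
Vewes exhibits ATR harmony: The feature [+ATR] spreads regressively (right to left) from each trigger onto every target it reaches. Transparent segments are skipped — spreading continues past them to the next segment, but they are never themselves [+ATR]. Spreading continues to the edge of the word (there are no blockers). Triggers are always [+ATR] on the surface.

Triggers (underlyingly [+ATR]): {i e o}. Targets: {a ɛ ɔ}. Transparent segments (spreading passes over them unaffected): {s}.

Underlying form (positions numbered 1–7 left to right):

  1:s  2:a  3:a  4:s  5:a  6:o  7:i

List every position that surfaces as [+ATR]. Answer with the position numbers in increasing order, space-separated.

2 3 5 6 7

From /o/ at 6 leftward: 5 /a/ → [+ATR]; 4 /s/ transparent; 3 /a/ → [+ATR]; 2 /a/ → [+ATR]; 1 /s/ transparent; word edge.
From /i/ at 7 leftward: 6 /o/ is itself a trigger — this domain ends here.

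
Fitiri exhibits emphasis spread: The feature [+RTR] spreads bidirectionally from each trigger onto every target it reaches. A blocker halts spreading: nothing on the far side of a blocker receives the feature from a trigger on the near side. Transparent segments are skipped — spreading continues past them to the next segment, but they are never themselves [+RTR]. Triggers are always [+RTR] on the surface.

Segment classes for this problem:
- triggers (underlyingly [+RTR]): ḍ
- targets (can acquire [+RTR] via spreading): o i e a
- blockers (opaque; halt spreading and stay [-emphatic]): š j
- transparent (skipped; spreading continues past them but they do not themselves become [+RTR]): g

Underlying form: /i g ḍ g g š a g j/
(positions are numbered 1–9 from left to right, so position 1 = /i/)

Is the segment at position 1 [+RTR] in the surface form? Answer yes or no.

From /ḍ/ at 3 rightward: 4 /g/ transparent; 5 /g/ transparent; 6 /š/ blocks.
From /ḍ/ at 3 leftward: 2 /g/ transparent; 1 /i/ → [+RTR]; word edge.
Target with no active source: position 7 stays [-emphatic].
[+RTR] positions on the surface: 1 3.

yes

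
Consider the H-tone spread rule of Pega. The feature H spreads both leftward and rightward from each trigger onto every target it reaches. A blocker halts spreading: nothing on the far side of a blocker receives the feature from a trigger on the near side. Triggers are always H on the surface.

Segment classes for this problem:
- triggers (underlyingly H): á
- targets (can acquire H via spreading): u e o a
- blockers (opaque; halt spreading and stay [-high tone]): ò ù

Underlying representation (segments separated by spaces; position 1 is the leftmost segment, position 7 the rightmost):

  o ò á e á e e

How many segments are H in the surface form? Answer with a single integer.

5

From /á/ at 3 rightward: 4 /e/ → H; 5 /á/ is itself a trigger — this domain ends here.
From /á/ at 3 leftward: 2 /ò/ blocks.
From /á/ at 5 rightward: 6 /e/ → H; 7 /e/ → H; word edge.
From /á/ at 5 leftward: 4 /e/ → H; 3 /á/ is itself a trigger — this domain ends here.
Target with no active source: position 1 stays [-high tone].
H positions on the surface: 3 4 5 6 7.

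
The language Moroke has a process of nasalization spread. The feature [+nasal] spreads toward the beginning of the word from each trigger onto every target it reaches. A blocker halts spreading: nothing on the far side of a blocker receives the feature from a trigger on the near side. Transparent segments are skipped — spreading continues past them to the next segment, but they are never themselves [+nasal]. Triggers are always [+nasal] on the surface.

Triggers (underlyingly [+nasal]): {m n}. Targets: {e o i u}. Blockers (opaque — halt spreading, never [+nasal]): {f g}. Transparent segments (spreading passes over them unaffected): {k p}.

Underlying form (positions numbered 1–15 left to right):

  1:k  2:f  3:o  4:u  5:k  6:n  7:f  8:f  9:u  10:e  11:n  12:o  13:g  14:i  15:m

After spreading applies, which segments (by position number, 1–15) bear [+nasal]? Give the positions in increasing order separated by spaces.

3 4 6 9 10 11 14 15

From /n/ at 6 leftward: 5 /k/ transparent; 4 /u/ → [+nasal]; 3 /o/ → [+nasal]; 2 /f/ blocks.
From /n/ at 11 leftward: 10 /e/ → [+nasal]; 9 /u/ → [+nasal]; 8 /f/ blocks.
From /m/ at 15 leftward: 14 /i/ → [+nasal]; 13 /g/ blocks.
Target with no active source: position 12 stays [-nasal].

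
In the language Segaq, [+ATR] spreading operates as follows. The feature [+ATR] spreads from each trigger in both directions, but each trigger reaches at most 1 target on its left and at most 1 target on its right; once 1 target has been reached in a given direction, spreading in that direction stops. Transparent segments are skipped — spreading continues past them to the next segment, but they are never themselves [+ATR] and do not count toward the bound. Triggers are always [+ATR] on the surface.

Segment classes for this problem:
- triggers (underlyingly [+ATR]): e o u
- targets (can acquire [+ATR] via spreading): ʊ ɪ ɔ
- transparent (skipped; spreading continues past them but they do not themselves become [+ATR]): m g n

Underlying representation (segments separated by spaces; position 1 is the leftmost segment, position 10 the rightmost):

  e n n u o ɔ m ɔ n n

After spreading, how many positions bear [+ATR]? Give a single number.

4

From /e/ at 1 rightward: 2 /n/ transparent; 3 /n/ transparent; 4 /u/ is itself a trigger — this domain ends here.
From /e/ at 1 leftward: word edge.
From /u/ at 4 rightward: 5 /o/ is itself a trigger — this domain ends here.
From /u/ at 4 leftward: 3 /n/ transparent; 2 /n/ transparent; 1 /e/ is itself a trigger — this domain ends here.
From /o/ at 5 rightward: 6 /ɔ/ → [+ATR]; bound reached.
From /o/ at 5 leftward: 4 /u/ is itself a trigger — this domain ends here.
Target with no active source: position 8 stays [-ATR].
[+ATR] positions on the surface: 1 4 5 6.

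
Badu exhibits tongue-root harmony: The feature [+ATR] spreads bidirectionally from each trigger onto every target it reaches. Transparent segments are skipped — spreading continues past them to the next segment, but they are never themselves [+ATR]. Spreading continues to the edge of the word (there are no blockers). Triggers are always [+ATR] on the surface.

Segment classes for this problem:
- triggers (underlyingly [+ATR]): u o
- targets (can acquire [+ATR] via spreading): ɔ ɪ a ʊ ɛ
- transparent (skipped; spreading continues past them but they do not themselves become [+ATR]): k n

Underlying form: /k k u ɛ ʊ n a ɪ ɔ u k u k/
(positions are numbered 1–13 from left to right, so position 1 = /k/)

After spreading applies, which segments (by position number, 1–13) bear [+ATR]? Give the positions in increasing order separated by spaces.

From /u/ at 3 rightward: 4 /ɛ/ → [+ATR]; 5 /ʊ/ → [+ATR]; 6 /n/ transparent; 7 /a/ → [+ATR]; 8 /ɪ/ → [+ATR]; 9 /ɔ/ → [+ATR]; 10 /u/ is itself a trigger — this domain ends here.
From /u/ at 3 leftward: 2 /k/ transparent; 1 /k/ transparent; word edge.
From /u/ at 10 rightward: 11 /k/ transparent; 12 /u/ is itself a trigger — this domain ends here.
From /u/ at 10 leftward: 9 /ɔ/ → [+ATR]; 8 /ɪ/ → [+ATR]; 7 /a/ → [+ATR]; 6 /n/ transparent; 5 /ʊ/ → [+ATR]; 4 /ɛ/ → [+ATR]; 3 /u/ is itself a trigger — this domain ends here.
From /u/ at 12 rightward: 13 /k/ transparent; word edge.
From /u/ at 12 leftward: 11 /k/ transparent; 10 /u/ is itself a trigger — this domain ends here.

3 4 5 7 8 9 10 12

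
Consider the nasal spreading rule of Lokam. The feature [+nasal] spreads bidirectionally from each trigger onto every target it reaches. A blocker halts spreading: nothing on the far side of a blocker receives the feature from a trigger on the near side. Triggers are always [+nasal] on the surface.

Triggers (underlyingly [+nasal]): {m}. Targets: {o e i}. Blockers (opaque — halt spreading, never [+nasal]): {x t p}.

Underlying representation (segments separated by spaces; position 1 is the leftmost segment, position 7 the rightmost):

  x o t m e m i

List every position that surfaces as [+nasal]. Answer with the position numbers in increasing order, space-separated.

4 5 6 7

From /m/ at 4 rightward: 5 /e/ → [+nasal]; 6 /m/ is itself a trigger — this domain ends here.
From /m/ at 4 leftward: 3 /t/ blocks.
From /m/ at 6 rightward: 7 /i/ → [+nasal]; word edge.
From /m/ at 6 leftward: 5 /e/ → [+nasal]; 4 /m/ is itself a trigger — this domain ends here.
Target with no active source: position 2 stays [-nasal].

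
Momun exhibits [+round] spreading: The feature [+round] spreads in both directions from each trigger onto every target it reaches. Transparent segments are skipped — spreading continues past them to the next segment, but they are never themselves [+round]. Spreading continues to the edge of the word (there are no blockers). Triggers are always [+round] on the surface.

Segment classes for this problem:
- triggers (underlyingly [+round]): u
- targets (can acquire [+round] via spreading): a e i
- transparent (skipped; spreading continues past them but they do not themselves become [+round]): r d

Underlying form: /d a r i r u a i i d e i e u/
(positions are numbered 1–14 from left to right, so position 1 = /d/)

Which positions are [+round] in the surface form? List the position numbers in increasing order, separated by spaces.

2 4 6 7 8 9 11 12 13 14

From /u/ at 6 rightward: 7 /a/ → [+round]; 8 /i/ → [+round]; 9 /i/ → [+round]; 10 /d/ transparent; 11 /e/ → [+round]; 12 /i/ → [+round]; 13 /e/ → [+round]; 14 /u/ is itself a trigger — this domain ends here.
From /u/ at 6 leftward: 5 /r/ transparent; 4 /i/ → [+round]; 3 /r/ transparent; 2 /a/ → [+round]; 1 /d/ transparent; word edge.
From /u/ at 14 rightward: word edge.
From /u/ at 14 leftward: 13 /e/ → [+round]; 12 /i/ → [+round]; 11 /e/ → [+round]; 10 /d/ transparent; 9 /i/ → [+round]; 8 /i/ → [+round]; 7 /a/ → [+round]; 6 /u/ is itself a trigger — this domain ends here.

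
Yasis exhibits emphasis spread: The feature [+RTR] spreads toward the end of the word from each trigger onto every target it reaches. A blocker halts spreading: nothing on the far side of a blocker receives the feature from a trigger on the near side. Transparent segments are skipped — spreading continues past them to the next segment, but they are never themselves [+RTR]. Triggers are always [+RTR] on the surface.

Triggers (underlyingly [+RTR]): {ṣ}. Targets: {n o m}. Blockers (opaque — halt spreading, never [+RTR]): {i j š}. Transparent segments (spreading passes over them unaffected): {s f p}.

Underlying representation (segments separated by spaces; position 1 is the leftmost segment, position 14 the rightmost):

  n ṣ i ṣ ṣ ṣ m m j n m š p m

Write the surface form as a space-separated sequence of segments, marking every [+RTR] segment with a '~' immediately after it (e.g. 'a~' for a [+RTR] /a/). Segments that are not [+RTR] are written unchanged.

n ṣ~ i ṣ~ ṣ~ ṣ~ m~ m~ j n m š p m

From /ṣ/ at 2 rightward: 3 /i/ blocks.
From /ṣ/ at 4 rightward: 5 /ṣ/ is itself a trigger — this domain ends here.
From /ṣ/ at 5 rightward: 6 /ṣ/ is itself a trigger — this domain ends here.
From /ṣ/ at 6 rightward: 7 /m/ → [+RTR]; 8 /m/ → [+RTR]; 9 /j/ blocks.
Targets with no active source: positions 1 10 11 14 stay [-emphatic].
[+RTR] positions on the surface: 2 4 5 6 7 8.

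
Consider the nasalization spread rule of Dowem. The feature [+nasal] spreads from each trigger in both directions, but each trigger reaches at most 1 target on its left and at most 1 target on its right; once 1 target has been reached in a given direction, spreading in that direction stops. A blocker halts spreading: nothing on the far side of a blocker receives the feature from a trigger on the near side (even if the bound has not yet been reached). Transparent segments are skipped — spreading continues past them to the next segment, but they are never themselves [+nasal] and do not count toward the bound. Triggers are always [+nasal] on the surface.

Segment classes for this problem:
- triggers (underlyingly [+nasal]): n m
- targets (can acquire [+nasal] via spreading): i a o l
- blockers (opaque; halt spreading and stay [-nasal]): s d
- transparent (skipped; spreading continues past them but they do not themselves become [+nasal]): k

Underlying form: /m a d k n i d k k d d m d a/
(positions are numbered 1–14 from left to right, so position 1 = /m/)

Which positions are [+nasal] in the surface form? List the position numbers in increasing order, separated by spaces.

From /m/ at 1 rightward: 2 /a/ → [+nasal]; bound reached.
From /m/ at 1 leftward: word edge.
From /n/ at 5 rightward: 6 /i/ → [+nasal]; bound reached.
From /n/ at 5 leftward: 4 /k/ transparent; 3 /d/ blocks.
From /m/ at 12 rightward: 13 /d/ blocks.
From /m/ at 12 leftward: 11 /d/ blocks.
Target with no active source: position 14 stays [-nasal].

1 2 5 6 12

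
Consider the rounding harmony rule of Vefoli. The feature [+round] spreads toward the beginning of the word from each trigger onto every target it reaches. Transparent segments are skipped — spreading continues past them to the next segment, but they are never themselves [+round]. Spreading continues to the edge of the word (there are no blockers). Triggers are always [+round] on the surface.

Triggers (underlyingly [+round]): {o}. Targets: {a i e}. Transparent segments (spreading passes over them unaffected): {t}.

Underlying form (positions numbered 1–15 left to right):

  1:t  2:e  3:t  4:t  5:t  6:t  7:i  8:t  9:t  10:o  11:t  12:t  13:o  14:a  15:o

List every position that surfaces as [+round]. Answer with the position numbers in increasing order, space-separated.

From /o/ at 10 leftward: 9 /t/ transparent; 8 /t/ transparent; 7 /i/ → [+round]; 6 /t/ transparent; 5 /t/ transparent; 4 /t/ transparent; 3 /t/ transparent; 2 /e/ → [+round]; 1 /t/ transparent; word edge.
From /o/ at 13 leftward: 12 /t/ transparent; 11 /t/ transparent; 10 /o/ is itself a trigger — this domain ends here.
From /o/ at 15 leftward: 14 /a/ → [+round]; 13 /o/ is itself a trigger — this domain ends here.

2 7 10 13 14 15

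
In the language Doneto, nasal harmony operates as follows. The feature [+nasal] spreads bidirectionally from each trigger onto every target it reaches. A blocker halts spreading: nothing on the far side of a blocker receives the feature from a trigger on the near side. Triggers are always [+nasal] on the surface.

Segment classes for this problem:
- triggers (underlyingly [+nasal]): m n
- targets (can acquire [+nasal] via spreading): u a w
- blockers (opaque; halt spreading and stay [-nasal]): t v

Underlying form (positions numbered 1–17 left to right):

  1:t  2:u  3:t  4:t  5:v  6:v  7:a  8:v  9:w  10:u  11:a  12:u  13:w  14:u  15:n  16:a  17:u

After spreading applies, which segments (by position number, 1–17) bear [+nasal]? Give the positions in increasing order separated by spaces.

From /n/ at 15 rightward: 16 /a/ → [+nasal]; 17 /u/ → [+nasal]; word edge.
From /n/ at 15 leftward: 14 /u/ → [+nasal]; 13 /w/ → [+nasal]; 12 /u/ → [+nasal]; 11 /a/ → [+nasal]; 10 /u/ → [+nasal]; 9 /w/ → [+nasal]; 8 /v/ blocks.
Targets with no active source: positions 2 7 stay [-nasal].

9 10 11 12 13 14 15 16 17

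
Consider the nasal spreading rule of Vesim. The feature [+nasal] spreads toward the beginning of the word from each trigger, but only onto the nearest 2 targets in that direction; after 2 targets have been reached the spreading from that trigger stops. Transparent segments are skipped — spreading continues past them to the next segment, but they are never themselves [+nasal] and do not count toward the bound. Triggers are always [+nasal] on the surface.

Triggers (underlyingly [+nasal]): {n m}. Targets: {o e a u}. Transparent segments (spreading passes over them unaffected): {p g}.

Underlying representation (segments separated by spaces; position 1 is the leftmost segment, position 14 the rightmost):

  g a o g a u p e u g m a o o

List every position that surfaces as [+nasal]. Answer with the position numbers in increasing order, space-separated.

8 9 11

From /m/ at 11 leftward: 10 /g/ transparent; 9 /u/ → [+nasal]; 8 /e/ → [+nasal]; bound reached.
Targets with no active source: positions 2 3 5 6 12 13 14 stay [-nasal].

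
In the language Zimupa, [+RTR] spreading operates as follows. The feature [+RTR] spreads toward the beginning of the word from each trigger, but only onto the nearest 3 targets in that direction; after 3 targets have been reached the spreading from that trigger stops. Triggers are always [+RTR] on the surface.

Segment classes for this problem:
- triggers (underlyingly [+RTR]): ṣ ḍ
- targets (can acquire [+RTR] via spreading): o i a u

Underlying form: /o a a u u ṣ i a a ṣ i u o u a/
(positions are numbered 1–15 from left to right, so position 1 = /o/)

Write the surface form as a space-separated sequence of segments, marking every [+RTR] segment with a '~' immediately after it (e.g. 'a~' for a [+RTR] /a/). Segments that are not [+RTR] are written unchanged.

o a a~ u~ u~ ṣ~ i~ a~ a~ ṣ~ i u o u a

From /ṣ/ at 6 leftward: 5 /u/ → [+RTR]; 4 /u/ → [+RTR]; 3 /a/ → [+RTR]; bound reached.
From /ṣ/ at 10 leftward: 9 /a/ → [+RTR]; 8 /a/ → [+RTR]; 7 /i/ → [+RTR]; bound reached.
Targets with no active source: positions 1 2 11 12 13 14 15 stay [-emphatic].
[+RTR] positions on the surface: 3 4 5 6 7 8 9 10.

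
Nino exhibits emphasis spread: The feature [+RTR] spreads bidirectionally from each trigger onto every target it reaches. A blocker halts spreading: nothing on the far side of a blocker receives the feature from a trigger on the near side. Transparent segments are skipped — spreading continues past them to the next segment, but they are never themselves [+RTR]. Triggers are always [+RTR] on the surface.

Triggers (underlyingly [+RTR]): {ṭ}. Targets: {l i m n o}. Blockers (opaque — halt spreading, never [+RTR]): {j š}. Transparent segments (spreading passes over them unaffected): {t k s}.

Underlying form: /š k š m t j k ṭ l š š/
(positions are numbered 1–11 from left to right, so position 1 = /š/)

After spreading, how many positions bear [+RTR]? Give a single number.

From /ṭ/ at 8 rightward: 9 /l/ → [+RTR]; 10 /š/ blocks.
From /ṭ/ at 8 leftward: 7 /k/ transparent; 6 /j/ blocks.
Target with no active source: position 4 stays [-emphatic].
[+RTR] positions on the surface: 8 9.

2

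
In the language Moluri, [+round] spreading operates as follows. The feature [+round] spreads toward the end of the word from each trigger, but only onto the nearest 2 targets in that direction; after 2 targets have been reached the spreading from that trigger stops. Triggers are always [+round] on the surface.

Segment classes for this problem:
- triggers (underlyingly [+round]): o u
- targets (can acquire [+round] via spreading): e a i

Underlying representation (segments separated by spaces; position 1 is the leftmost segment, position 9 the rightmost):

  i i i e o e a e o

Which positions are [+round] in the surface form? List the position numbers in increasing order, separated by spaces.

5 6 7 9

From /o/ at 5 rightward: 6 /e/ → [+round]; 7 /a/ → [+round]; bound reached.
From /o/ at 9 rightward: word edge.
Targets with no active source: positions 1 2 3 4 8 stay [-round].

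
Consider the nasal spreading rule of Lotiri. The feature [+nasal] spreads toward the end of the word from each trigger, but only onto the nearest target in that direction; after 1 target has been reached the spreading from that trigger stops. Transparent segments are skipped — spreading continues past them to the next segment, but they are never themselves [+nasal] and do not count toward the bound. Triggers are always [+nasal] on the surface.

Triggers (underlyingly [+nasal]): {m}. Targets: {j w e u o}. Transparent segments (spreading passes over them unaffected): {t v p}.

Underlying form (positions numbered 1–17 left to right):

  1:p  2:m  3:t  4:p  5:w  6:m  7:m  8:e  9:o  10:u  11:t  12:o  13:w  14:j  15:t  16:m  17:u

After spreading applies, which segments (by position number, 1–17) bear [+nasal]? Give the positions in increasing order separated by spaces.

From /m/ at 2 rightward: 3 /t/ transparent; 4 /p/ transparent; 5 /w/ → [+nasal]; bound reached.
From /m/ at 6 rightward: 7 /m/ is itself a trigger — this domain ends here.
From /m/ at 7 rightward: 8 /e/ → [+nasal]; bound reached.
From /m/ at 16 rightward: 17 /u/ → [+nasal]; bound reached.
Targets with no active source: positions 9 10 12 13 14 stay [-nasal].

2 5 6 7 8 16 17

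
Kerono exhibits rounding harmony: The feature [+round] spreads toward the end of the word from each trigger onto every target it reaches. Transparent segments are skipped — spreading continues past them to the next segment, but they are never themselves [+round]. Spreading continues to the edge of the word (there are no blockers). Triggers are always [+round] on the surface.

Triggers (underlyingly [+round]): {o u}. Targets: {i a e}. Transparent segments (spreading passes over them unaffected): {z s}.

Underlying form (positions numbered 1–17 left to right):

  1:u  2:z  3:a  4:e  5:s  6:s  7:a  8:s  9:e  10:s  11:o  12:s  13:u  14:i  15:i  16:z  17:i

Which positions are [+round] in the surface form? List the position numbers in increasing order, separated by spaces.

From /u/ at 1 rightward: 2 /z/ transparent; 3 /a/ → [+round]; 4 /e/ → [+round]; 5 /s/ transparent; 6 /s/ transparent; 7 /a/ → [+round]; 8 /s/ transparent; 9 /e/ → [+round]; 10 /s/ transparent; 11 /o/ is itself a trigger — this domain ends here.
From /o/ at 11 rightward: 12 /s/ transparent; 13 /u/ is itself a trigger — this domain ends here.
From /u/ at 13 rightward: 14 /i/ → [+round]; 15 /i/ → [+round]; 16 /z/ transparent; 17 /i/ → [+round]; word edge.

1 3 4 7 9 11 13 14 15 17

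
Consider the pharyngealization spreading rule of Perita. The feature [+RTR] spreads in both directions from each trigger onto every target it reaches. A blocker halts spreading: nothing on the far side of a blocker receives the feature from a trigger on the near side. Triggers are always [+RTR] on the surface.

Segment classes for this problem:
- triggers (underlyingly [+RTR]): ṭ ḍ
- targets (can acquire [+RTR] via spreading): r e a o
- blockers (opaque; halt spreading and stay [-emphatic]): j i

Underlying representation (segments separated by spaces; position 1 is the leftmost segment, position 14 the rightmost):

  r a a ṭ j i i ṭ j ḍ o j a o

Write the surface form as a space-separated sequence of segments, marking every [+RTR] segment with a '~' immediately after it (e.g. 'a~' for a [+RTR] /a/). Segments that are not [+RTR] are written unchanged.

From /ṭ/ at 4 rightward: 5 /j/ blocks.
From /ṭ/ at 4 leftward: 3 /a/ → [+RTR]; 2 /a/ → [+RTR]; 1 /r/ → [+RTR]; word edge.
From /ṭ/ at 8 rightward: 9 /j/ blocks.
From /ṭ/ at 8 leftward: 7 /i/ blocks.
From /ḍ/ at 10 rightward: 11 /o/ → [+RTR]; 12 /j/ blocks.
From /ḍ/ at 10 leftward: 9 /j/ blocks.
Targets with no active source: positions 13 14 stay [-emphatic].
[+RTR] positions on the surface: 1 2 3 4 8 10 11.

r~ a~ a~ ṭ~ j i i ṭ~ j ḍ~ o~ j a o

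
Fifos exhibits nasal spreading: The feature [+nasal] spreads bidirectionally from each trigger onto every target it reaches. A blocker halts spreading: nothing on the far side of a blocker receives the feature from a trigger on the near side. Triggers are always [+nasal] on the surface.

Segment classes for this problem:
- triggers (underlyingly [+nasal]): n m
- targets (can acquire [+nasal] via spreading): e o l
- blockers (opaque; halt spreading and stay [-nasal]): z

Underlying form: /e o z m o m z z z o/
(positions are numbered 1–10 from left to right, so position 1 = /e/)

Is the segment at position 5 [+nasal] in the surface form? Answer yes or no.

From /m/ at 4 rightward: 5 /o/ → [+nasal]; 6 /m/ is itself a trigger — this domain ends here.
From /m/ at 4 leftward: 3 /z/ blocks.
From /m/ at 6 rightward: 7 /z/ blocks.
From /m/ at 6 leftward: 5 /o/ → [+nasal]; 4 /m/ is itself a trigger — this domain ends here.
Targets with no active source: positions 1 2 10 stay [-nasal].
[+nasal] positions on the surface: 4 5 6.

yes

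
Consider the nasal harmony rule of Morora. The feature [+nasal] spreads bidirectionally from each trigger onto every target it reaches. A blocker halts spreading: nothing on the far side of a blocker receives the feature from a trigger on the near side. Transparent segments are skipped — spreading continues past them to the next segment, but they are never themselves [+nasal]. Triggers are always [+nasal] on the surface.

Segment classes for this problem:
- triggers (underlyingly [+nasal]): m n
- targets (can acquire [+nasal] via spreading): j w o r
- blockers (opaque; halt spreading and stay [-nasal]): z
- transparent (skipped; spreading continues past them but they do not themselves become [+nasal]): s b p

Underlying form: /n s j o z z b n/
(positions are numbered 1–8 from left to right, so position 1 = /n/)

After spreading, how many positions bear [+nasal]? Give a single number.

From /n/ at 1 rightward: 2 /s/ transparent; 3 /j/ → [+nasal]; 4 /o/ → [+nasal]; 5 /z/ blocks.
From /n/ at 1 leftward: word edge.
From /n/ at 8 rightward: word edge.
From /n/ at 8 leftward: 7 /b/ transparent; 6 /z/ blocks.
[+nasal] positions on the surface: 1 3 4 8.

4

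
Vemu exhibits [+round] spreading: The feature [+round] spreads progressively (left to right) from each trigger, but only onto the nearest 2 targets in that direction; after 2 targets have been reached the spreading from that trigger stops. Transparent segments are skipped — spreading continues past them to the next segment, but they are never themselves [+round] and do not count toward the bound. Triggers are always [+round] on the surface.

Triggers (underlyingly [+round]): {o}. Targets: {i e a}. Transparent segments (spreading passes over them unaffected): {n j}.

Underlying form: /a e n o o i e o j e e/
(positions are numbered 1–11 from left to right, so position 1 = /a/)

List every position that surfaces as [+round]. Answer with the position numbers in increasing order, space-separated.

4 5 6 7 8 10 11

From /o/ at 4 rightward: 5 /o/ is itself a trigger — this domain ends here.
From /o/ at 5 rightward: 6 /i/ → [+round]; 7 /e/ → [+round]; bound reached.
From /o/ at 8 rightward: 9 /j/ transparent; 10 /e/ → [+round]; 11 /e/ → [+round]; bound reached.
Targets with no active source: positions 1 2 stay [-round].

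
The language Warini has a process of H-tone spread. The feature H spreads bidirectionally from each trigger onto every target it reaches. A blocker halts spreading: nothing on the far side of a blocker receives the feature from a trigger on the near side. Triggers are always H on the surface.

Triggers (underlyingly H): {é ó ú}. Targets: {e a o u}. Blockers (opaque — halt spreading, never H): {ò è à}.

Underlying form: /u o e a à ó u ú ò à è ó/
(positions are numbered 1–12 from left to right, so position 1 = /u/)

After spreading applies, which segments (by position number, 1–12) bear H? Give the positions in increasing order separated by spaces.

6 7 8 12

From /ó/ at 6 rightward: 7 /u/ → H; 8 /ú/ is itself a trigger — this domain ends here.
From /ó/ at 6 leftward: 5 /à/ blocks.
From /ú/ at 8 rightward: 9 /ò/ blocks.
From /ú/ at 8 leftward: 7 /u/ → H; 6 /ó/ is itself a trigger — this domain ends here.
From /ó/ at 12 rightward: word edge.
From /ó/ at 12 leftward: 11 /è/ blocks.
Targets with no active source: positions 1 2 3 4 stay [-high tone].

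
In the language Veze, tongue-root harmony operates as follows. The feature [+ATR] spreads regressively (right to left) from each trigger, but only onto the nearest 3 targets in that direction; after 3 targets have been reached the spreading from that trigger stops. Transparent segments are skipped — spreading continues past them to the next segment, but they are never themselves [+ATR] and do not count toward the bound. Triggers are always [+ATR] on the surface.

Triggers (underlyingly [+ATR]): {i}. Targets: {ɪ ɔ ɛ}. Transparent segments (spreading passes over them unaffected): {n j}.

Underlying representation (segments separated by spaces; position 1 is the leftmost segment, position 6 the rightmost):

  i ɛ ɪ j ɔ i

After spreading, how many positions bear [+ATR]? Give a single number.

From /i/ at 1 leftward: word edge.
From /i/ at 6 leftward: 5 /ɔ/ → [+ATR]; 4 /j/ transparent; 3 /ɪ/ → [+ATR]; 2 /ɛ/ → [+ATR]; bound reached.
[+ATR] positions on the surface: 1 2 3 5 6.

5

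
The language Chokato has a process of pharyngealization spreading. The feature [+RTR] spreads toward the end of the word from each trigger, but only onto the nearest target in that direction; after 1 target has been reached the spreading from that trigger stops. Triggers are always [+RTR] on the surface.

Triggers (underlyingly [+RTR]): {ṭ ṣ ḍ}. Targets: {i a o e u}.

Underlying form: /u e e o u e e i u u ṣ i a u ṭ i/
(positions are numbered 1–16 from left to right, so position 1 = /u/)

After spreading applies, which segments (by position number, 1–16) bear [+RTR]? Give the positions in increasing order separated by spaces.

From /ṣ/ at 11 rightward: 12 /i/ → [+RTR]; bound reached.
From /ṭ/ at 15 rightward: 16 /i/ → [+RTR]; bound reached.
Targets with no active source: positions 1 2 3 4 5 6 7 8 9 10 13 14 stay [-emphatic].

11 12 15 16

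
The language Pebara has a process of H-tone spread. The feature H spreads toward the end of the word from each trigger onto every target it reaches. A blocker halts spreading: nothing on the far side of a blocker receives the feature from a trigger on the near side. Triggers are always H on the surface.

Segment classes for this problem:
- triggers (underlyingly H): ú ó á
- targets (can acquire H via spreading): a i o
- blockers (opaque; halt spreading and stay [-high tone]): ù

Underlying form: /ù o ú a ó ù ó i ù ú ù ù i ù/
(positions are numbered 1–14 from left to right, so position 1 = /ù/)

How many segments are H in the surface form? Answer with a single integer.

From /ú/ at 3 rightward: 4 /a/ → H; 5 /ó/ is itself a trigger — this domain ends here.
From /ó/ at 5 rightward: 6 /ù/ blocks.
From /ó/ at 7 rightward: 8 /i/ → H; 9 /ù/ blocks.
From /ú/ at 10 rightward: 11 /ù/ blocks.
Targets with no active source: positions 2 13 stay [-high tone].
H positions on the surface: 3 4 5 7 8 10.

6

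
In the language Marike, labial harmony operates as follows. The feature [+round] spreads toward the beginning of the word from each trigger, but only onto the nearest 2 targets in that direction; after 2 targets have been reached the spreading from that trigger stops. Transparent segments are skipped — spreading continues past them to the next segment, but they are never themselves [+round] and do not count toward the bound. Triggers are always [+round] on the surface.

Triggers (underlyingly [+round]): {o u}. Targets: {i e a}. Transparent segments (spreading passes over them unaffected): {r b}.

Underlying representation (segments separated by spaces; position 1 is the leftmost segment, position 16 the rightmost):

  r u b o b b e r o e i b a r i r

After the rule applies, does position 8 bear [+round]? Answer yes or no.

no

From /u/ at 2 leftward: 1 /r/ transparent; word edge.
From /o/ at 4 leftward: 3 /b/ transparent; 2 /u/ is itself a trigger — this domain ends here.
From /o/ at 9 leftward: 8 /r/ transparent; 7 /e/ → [+round]; 6 /b/ transparent; 5 /b/ transparent; 4 /o/ is itself a trigger — this domain ends here.
Targets with no active source: positions 10 11 13 15 stay [-round].
[+round] positions on the surface: 2 4 7 9.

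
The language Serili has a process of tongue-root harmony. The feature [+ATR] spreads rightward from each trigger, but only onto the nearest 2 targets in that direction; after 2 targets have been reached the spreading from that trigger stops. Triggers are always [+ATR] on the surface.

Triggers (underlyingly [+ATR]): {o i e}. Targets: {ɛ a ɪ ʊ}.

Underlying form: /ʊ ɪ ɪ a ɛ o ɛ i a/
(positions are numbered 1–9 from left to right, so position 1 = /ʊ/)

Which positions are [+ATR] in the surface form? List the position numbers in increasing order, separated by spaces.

6 7 8 9

From /o/ at 6 rightward: 7 /ɛ/ → [+ATR]; 8 /i/ is itself a trigger — this domain ends here.
From /i/ at 8 rightward: 9 /a/ → [+ATR]; word edge.
Targets with no active source: positions 1 2 3 4 5 stay [-ATR].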